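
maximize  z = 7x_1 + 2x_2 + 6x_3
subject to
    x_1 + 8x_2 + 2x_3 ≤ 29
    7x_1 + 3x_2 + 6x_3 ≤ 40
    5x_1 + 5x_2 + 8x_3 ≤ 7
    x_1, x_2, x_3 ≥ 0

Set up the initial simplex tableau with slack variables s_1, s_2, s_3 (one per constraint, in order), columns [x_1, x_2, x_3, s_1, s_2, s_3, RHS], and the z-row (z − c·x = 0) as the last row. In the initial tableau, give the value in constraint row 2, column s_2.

Slack s_2 belongs to constraint 2; its column is the unit vector e_2, so the entry in row 2 is 1.

1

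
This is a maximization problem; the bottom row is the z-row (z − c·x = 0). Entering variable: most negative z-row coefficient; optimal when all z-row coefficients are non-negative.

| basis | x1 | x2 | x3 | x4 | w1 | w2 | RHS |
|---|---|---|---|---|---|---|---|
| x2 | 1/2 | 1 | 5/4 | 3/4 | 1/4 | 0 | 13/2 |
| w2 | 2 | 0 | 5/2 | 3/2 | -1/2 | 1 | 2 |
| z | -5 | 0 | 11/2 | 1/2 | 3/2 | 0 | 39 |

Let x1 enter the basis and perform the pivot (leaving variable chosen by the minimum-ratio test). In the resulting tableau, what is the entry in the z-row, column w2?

5/2

Ratio test on column x1 — row 1: (13/2)/(1/2) = 13; row 2: 2/2 = 1. Minimum is 1 at row 2 (w2 leaves); pivot element 2.
Divide row 2 by 2; eliminate column x1 from the other rows.
z-row update in column w2: 0 − (-5)·(1/2) = 5/2.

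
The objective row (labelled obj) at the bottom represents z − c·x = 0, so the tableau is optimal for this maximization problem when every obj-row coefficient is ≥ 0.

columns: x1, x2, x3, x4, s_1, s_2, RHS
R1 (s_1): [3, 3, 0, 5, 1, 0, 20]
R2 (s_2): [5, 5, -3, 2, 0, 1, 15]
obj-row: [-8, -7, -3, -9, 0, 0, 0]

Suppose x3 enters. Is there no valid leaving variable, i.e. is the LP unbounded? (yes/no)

yes

Every constraint-row entry in column x3 is ≤ 0, so increasing x3 is unbounded.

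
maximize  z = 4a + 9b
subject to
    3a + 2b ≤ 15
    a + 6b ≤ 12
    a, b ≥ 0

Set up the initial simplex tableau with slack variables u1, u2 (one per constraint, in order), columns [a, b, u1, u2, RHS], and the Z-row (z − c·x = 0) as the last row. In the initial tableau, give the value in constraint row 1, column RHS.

15

The RHS of constraint 1 is b_1 = 15.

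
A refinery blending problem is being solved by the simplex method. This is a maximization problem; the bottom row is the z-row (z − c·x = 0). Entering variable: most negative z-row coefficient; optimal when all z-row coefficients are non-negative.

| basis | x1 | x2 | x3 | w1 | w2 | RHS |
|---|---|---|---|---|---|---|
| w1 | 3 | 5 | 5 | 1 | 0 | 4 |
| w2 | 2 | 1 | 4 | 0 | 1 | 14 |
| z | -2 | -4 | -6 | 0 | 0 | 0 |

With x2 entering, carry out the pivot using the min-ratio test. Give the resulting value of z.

16/5

Ratio test on column x2 — row 1: 4/5 = 4/5; row 2: 14/1 = 14. Minimum is 4/5 at row 1 (w1 leaves); pivot element 5.
Pivot on row 1; the z-row RHS becomes 0 − (-4)·(4/5) = 16/5.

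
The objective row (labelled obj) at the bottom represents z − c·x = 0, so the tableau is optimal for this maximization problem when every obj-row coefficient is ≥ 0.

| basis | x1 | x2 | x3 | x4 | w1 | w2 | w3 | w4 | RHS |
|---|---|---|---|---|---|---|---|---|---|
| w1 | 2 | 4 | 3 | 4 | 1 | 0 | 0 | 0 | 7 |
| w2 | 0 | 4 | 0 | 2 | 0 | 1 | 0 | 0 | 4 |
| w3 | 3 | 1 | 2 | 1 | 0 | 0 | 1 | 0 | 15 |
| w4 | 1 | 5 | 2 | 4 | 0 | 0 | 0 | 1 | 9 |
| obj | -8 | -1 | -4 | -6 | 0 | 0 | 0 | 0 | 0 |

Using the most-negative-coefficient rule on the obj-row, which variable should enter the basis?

x1

Negative obj-row entries: x1: -8, x2: -1, x3: -4, x4: -6.
The most negative is -8 in column x1, so x1 enters.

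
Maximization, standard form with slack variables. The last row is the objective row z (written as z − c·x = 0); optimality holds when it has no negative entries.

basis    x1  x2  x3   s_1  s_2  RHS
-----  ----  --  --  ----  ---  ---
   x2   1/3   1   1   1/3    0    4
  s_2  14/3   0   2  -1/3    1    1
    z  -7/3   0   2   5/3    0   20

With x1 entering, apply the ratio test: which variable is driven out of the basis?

Column x1 entries and ratios — x2: 4/(1/3) = 12; s_2: 1/(14/3) = 3/14.
Smallest ratio is 3/14 in the row of s_2, so s_2 leaves.

s_2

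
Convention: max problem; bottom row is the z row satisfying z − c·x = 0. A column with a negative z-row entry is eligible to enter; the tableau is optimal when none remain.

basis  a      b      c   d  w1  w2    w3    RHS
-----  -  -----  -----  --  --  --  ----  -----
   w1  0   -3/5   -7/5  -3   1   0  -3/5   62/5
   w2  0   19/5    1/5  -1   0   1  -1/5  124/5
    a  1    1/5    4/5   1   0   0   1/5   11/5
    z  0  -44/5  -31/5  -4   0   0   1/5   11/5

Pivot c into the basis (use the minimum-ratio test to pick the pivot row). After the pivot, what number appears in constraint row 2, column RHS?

97/4

Ratio test on column c — row 1: entry -7/5 ≤ 0; row 2: (124/5)/(1/5) = 124; row 3: (11/5)/(4/5) = 11/4. Minimum is 11/4 at row 3 (a leaves); pivot element 4/5.
Divide row 3 by 4/5; eliminate column c from the other rows.
Row 2 update in column RHS: 124/5 − (1/5)·(11/4) = 97/4.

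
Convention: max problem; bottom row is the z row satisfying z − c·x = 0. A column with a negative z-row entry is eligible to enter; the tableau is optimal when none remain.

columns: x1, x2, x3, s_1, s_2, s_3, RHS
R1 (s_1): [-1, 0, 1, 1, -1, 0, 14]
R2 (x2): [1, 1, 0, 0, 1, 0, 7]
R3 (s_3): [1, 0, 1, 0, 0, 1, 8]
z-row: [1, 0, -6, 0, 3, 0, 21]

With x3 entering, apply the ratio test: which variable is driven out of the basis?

Column x3 entries and ratios — s_1: 14/1 = 14; x2: 0 ≤ 0, skip; s_3: 8/1 = 8.
Smallest ratio is 8 in the row of s_3, so s_3 leaves.

s_3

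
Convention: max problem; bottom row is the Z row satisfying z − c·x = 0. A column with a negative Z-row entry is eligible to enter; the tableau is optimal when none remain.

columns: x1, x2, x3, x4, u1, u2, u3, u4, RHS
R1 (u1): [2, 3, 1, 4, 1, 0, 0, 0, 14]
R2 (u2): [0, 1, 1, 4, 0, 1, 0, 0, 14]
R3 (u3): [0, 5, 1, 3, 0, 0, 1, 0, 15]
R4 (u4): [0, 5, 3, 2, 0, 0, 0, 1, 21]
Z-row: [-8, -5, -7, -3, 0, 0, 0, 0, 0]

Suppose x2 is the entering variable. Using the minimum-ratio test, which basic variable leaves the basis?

Column x2 entries and ratios — u1: 14/3 = 14/3; u2: 14/1 = 14; u3: 15/5 = 3; u4: 21/5 = 21/5.
Smallest ratio is 3 in the row of u3, so u3 leaves.

u3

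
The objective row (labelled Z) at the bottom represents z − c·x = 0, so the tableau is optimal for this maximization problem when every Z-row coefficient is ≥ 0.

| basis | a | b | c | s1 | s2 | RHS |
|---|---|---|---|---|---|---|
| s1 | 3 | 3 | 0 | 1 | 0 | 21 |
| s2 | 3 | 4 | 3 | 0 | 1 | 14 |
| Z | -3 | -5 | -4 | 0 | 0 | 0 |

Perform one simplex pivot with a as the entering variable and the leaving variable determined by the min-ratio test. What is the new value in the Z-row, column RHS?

14

Ratio test on column a — row 1: 21/3 = 7; row 2: 14/3 = 14/3. Minimum is 14/3 at row 2 (s2 leaves); pivot element 3.
Divide row 2 by 3; eliminate column a from the other rows.
Z-row update in column RHS: 0 − (-3)·(14/3) = 14.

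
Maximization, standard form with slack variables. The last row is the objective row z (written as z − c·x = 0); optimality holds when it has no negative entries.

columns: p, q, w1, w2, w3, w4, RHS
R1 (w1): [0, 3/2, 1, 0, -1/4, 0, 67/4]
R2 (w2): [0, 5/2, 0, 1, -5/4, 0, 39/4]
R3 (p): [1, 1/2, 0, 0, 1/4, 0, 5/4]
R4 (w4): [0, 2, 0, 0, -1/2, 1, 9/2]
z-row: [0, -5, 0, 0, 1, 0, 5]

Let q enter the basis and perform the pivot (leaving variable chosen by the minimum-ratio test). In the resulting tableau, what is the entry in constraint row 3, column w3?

Ratio test on column q — row 1: (67/4)/(3/2) = 67/6; row 2: (39/4)/(5/2) = 39/10; row 3: (5/4)/(1/2) = 5/2; row 4: (9/2)/2 = 9/4. Minimum is 9/4 at row 4 (w4 leaves); pivot element 2.
Divide row 4 by 2; eliminate column q from the other rows.
Row 3 update in column w3: 1/4 − (1/2)·(-1/4) = 3/8.

3/8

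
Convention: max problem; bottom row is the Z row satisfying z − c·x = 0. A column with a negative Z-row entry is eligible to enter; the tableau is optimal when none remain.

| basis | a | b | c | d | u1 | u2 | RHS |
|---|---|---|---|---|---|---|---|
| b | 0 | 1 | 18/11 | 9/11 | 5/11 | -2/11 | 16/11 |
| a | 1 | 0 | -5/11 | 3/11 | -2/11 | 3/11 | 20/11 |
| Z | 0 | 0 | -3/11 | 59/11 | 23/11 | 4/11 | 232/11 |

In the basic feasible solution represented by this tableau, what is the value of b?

b is basic (row 1); its value is the RHS of that row, 16/11.

16/11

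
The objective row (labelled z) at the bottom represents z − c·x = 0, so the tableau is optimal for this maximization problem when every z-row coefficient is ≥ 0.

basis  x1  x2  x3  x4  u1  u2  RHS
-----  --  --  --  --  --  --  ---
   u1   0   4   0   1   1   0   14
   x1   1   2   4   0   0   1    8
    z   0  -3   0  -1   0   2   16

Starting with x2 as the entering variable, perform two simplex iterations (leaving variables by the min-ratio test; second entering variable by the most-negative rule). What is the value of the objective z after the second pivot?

Ratio test on column x2 — row 1: 14/4 = 7/2; row 2: 8/2 = 4. Minimum is 7/2 at row 1 (u1 leaves); pivot element 4.
Pivot on row 1; the z-row RHS becomes 16 − (-3)·(7/2) = 53/2.
Next entering variable (most negative z-row entry -1/4): x4.
Ratio test on column x4 — row 1: (7/2)/(1/4) = 14; row 2: entry -1/2 ≤ 0. Minimum is 14 at row 1 (x2 leaves); pivot element 1/4.
After the second pivot the z-row RHS is 53/2 − (-1/4)·14 = 30.

30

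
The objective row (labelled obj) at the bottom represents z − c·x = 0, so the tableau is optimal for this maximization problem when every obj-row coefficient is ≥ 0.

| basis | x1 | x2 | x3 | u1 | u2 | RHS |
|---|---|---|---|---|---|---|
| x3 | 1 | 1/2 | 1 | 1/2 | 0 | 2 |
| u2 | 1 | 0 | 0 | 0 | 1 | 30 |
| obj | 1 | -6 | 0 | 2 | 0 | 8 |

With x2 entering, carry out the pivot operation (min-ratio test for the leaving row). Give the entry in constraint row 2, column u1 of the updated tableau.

Ratio test on column x2 — row 1: 2/(1/2) = 4; row 2: entry 0 ≤ 0. Minimum is 4 at row 1 (x3 leaves); pivot element 1/2.
Divide row 1 by 1/2; eliminate column x2 from the other rows.
Row 2 update in column u1: 0 − 0·1 = 0.

0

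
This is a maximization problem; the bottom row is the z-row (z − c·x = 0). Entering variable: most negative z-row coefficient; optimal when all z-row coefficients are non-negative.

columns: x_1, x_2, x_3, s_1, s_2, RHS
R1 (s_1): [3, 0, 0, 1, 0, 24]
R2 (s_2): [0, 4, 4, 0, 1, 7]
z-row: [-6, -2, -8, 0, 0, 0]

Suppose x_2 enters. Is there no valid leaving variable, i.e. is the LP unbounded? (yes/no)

Column x_2 has positive entries in row(s) 2, so the ratio test bounds it — not unbounded.

no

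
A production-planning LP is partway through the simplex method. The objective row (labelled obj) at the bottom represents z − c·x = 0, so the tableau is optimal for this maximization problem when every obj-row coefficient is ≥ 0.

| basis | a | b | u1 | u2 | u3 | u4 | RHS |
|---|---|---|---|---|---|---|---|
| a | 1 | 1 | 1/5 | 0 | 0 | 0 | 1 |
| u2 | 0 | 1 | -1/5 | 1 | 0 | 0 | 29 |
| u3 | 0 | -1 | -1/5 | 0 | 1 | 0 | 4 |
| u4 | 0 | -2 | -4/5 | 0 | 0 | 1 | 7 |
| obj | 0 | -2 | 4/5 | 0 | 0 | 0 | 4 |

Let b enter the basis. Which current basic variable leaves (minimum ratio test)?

a

Column b entries and ratios — a: 1/1 = 1; u2: 29/1 = 29; u3: -1 ≤ 0, skip; u4: -2 ≤ 0, skip.
Smallest ratio is 1 in the row of a, so a leaves.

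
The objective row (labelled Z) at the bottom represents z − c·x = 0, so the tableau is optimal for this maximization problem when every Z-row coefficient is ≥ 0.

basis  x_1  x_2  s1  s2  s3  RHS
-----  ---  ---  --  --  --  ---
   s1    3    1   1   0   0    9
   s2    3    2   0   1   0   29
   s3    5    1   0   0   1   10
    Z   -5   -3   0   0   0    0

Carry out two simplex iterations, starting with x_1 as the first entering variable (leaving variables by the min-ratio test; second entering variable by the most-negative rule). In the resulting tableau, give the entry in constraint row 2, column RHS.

Ratio test on column x_1 — row 1: 9/3 = 3; row 2: 29/3 = 29/3; row 3: 10/5 = 2. Minimum is 2 at row 3 (s3 leaves); pivot element 5.
Divide row 3 by 5; eliminate column x_1 from the other rows.
Second iteration: most negative Z-row entry is -2 in column x_2, so x_2 enters.
Ratio test on column x_2 — row 1: 3/(2/5) = 15/2; row 2: 23/(7/5) = 115/7; row 3: 2/(1/5) = 10. Minimum is 15/2 at row 1 (s1 leaves); pivot element 2/5.
Divide row 1 by 2/5; eliminate column x_2 from the other rows.
After both pivots, the entry at constraint row 2, column RHS is 25/2.

25/2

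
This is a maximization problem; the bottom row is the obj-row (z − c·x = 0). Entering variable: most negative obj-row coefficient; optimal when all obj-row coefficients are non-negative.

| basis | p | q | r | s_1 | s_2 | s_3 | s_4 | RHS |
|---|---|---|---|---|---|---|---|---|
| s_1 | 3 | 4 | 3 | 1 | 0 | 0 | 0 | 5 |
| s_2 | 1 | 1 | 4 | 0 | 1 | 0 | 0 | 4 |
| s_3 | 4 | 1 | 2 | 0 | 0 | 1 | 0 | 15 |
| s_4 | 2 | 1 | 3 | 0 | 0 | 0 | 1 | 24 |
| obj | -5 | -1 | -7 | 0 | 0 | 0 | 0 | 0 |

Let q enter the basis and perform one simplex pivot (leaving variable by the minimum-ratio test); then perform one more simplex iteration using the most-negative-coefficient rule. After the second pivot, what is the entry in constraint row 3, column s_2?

Ratio test on column q — row 1: 5/4 = 5/4; row 2: 4/1 = 4; row 3: 15/1 = 15; row 4: 24/1 = 24. Minimum is 5/4 at row 1 (s_1 leaves); pivot element 4.
Divide row 1 by 4; eliminate column q from the other rows.
Second iteration: most negative obj-row entry is -25/4 in column r, so r enters.
Ratio test on column r — row 1: (5/4)/(3/4) = 5/3; row 2: (11/4)/(13/4) = 11/13; row 3: (55/4)/(5/4) = 11; row 4: (91/4)/(9/4) = 91/9. Minimum is 11/13 at row 2 (s_2 leaves); pivot element 13/4.
Divide row 2 by 13/4; eliminate column r from the other rows.
After both pivots, the entry at constraint row 3, column s_2 is -5/13.

-5/13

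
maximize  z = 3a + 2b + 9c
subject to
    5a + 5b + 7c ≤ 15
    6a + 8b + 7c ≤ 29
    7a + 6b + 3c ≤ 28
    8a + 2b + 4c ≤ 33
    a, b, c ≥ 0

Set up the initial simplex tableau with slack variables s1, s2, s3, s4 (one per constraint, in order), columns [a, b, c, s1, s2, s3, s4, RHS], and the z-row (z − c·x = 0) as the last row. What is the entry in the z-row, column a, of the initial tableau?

-3

The z-row carries the negated objective coefficients: the a entry is -3.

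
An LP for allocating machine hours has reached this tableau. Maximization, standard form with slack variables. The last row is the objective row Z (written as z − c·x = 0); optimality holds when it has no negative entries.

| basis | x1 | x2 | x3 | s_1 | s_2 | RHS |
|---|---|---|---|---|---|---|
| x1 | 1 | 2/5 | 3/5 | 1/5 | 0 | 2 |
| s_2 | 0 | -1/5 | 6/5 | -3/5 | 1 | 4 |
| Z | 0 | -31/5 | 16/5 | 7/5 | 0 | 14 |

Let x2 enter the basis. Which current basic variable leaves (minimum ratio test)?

Column x2 entries and ratios — x1: 2/(2/5) = 5; s_2: -1/5 ≤ 0, skip.
Smallest ratio is 5 in the row of x1, so x1 leaves.

x1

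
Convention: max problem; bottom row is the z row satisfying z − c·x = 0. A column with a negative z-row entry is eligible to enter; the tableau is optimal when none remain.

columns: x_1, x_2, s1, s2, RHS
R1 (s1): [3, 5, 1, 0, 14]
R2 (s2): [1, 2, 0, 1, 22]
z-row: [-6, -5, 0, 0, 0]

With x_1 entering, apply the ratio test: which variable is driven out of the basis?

s1

Column x_1 entries and ratios — s1: 14/3 = 14/3; s2: 22/1 = 22.
Smallest ratio is 14/3 in the row of s1, so s1 leaves.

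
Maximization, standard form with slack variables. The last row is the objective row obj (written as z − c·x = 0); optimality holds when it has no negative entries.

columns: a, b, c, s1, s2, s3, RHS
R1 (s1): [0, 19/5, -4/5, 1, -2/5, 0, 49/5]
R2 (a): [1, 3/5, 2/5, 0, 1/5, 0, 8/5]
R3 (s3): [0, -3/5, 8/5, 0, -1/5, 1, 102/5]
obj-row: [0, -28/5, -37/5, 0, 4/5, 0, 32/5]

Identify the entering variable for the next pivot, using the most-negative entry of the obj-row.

c

Negative obj-row entries: b: -28/5, c: -37/5.
The most negative is -37/5 in column c, so c enters.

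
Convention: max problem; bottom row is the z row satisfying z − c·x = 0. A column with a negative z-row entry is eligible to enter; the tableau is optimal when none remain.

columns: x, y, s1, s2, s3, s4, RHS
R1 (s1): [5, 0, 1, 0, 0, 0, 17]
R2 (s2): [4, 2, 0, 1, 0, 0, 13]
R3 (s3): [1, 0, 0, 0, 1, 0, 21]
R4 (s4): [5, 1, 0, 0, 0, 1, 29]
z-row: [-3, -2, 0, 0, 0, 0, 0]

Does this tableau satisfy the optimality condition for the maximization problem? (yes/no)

no

The z-row has a negative entry -3 in column x, so it is not optimal.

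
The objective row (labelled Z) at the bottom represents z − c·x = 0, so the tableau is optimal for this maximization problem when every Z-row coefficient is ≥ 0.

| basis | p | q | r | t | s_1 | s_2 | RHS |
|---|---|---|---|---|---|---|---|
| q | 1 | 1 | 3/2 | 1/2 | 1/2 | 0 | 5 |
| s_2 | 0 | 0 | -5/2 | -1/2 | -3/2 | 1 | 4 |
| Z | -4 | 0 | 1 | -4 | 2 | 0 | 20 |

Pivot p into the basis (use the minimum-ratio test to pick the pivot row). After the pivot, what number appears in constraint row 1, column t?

1/2

Ratio test on column p — row 1: 5/1 = 5; row 2: entry 0 ≤ 0. Minimum is 5 at row 1 (q leaves); pivot element 1.
Divide row 1 by 1; eliminate column p from the other rows.
In the new row 1, the t entry is the old entry divided by the pivot: (1/2)/1 = 1/2.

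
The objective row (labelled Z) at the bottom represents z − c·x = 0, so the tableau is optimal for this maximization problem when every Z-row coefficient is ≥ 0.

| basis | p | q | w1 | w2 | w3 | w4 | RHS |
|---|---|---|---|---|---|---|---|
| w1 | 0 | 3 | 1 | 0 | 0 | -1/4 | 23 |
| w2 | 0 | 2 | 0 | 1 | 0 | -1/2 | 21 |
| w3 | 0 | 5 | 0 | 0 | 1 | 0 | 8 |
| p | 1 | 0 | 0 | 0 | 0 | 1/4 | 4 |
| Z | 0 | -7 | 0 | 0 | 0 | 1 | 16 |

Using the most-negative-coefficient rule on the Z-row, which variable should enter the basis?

q

Negative Z-row entries: q: -7.
The most negative is -7 in column q, so q enters.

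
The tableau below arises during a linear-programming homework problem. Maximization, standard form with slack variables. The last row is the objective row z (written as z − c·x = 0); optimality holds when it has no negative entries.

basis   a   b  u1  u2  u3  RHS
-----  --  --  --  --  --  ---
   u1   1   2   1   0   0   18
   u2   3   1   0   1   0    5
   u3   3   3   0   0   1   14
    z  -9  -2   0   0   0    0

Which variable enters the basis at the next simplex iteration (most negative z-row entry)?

a

Negative z-row entries: a: -9, b: -2.
The most negative is -9 in column a, so a enters.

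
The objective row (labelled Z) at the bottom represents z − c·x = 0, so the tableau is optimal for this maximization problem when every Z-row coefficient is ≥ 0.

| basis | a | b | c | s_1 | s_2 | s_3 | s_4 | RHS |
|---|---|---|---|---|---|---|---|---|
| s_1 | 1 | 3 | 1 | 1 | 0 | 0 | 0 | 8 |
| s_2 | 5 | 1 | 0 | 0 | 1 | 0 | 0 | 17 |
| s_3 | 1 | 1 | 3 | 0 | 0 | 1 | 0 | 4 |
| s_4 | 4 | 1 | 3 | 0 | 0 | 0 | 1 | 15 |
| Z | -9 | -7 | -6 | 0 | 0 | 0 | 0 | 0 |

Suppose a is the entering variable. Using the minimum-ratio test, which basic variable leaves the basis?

Column a entries and ratios — s_1: 8/1 = 8; s_2: 17/5 = 17/5; s_3: 4/1 = 4; s_4: 15/4 = 15/4.
Smallest ratio is 17/5 in the row of s_2, so s_2 leaves.

s_2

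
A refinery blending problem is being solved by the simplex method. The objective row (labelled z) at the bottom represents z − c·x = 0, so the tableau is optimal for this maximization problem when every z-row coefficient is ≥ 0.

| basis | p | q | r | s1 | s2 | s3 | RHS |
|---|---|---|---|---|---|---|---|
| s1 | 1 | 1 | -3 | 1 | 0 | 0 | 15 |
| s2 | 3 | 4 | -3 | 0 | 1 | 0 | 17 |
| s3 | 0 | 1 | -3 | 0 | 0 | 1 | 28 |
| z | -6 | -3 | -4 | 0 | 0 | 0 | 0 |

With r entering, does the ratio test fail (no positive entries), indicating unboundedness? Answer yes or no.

yes

Every constraint-row entry in column r is ≤ 0, so increasing r is unbounded.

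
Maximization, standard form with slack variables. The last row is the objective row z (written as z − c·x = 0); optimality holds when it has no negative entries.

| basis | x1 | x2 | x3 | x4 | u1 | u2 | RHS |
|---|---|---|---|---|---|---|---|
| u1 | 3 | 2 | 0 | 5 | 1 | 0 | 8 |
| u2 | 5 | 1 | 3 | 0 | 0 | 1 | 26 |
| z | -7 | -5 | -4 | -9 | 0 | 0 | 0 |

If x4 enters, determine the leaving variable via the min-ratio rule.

Column x4 entries and ratios — u1: 8/5 = 8/5; u2: 0 ≤ 0, skip.
Smallest ratio is 8/5 in the row of u1, so u1 leaves.

u1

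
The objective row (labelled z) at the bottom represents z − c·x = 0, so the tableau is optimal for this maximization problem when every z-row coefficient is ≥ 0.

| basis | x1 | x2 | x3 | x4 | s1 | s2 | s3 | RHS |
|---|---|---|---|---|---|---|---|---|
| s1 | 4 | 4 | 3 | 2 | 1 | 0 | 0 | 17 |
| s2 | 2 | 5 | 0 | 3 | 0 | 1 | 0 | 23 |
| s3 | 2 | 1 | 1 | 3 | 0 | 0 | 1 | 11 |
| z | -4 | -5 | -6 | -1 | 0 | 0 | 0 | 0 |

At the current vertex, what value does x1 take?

0

x1 is not in the basis, so in the current basic feasible solution x1 = 0.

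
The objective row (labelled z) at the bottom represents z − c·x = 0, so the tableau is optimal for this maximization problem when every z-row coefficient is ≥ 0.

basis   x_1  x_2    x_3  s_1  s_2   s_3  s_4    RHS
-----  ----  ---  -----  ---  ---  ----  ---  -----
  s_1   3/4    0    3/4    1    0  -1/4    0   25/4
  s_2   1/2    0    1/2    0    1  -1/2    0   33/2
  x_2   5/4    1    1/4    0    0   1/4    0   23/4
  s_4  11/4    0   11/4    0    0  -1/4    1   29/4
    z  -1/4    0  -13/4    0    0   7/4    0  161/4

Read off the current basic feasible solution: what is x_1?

0

x_1 is not in the basis, so in the current basic feasible solution x_1 = 0.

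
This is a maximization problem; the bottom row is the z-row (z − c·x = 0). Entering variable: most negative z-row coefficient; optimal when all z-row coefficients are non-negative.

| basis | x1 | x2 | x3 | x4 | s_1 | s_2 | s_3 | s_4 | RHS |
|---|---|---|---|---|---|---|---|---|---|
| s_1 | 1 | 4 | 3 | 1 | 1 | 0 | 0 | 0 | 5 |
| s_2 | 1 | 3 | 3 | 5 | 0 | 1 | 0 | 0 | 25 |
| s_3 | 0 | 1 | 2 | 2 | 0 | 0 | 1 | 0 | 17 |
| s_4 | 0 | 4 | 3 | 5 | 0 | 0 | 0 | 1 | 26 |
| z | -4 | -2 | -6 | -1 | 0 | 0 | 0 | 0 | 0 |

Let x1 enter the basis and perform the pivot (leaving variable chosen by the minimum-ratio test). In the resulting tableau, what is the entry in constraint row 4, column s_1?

0

Ratio test on column x1 — row 1: 5/1 = 5; row 2: 25/1 = 25; row 3: entry 0 ≤ 0; row 4: entry 0 ≤ 0. Minimum is 5 at row 1 (s_1 leaves); pivot element 1.
Divide row 1 by 1; eliminate column x1 from the other rows.
Row 4 update in column s_1: 0 − 0·1 = 0.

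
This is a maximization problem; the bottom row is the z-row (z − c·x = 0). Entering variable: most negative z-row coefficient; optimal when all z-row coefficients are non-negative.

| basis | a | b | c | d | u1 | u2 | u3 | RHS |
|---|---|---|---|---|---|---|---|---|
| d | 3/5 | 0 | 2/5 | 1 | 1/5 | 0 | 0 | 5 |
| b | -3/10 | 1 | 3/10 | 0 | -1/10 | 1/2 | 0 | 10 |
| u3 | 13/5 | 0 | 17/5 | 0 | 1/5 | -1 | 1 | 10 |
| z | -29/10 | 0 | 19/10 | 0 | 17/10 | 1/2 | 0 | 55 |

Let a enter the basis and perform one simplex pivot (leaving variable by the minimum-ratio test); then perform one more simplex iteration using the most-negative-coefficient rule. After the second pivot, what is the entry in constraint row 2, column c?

4/3

Ratio test on column a — row 1: 5/(3/5) = 25/3; row 2: entry -3/10 ≤ 0; row 3: 10/(13/5) = 50/13. Minimum is 50/13 at row 3 (u3 leaves); pivot element 13/5.
Divide row 3 by 13/5; eliminate column a from the other rows.
Second iteration: most negative z-row entry is -8/13 in column u2, so u2 enters.
Ratio test on column u2 — row 1: (35/13)/(3/13) = 35/3; row 2: (145/13)/(5/13) = 29; row 3: entry -5/13 ≤ 0. Minimum is 35/3 at row 1 (d leaves); pivot element 3/13.
Divide row 1 by 3/13; eliminate column u2 from the other rows.
After both pivots, the entry at constraint row 2, column c is 4/3.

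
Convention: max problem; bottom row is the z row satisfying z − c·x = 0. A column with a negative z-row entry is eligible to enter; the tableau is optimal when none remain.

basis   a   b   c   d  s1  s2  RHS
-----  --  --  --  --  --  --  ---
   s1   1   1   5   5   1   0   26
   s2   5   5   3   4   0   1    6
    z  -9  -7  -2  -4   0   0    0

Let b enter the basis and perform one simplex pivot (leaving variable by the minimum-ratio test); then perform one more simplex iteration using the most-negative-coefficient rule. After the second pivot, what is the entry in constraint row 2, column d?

Ratio test on column b — row 1: 26/1 = 26; row 2: 6/5 = 6/5. Minimum is 6/5 at row 2 (s2 leaves); pivot element 5.
Divide row 2 by 5; eliminate column b from the other rows.
Second iteration: most negative z-row entry is -2 in column a, so a enters.
Ratio test on column a — row 1: entry 0 ≤ 0; row 2: (6/5)/1 = 6/5. Minimum is 6/5 at row 2 (b leaves); pivot element 1.
Divide row 2 by 1; eliminate column a from the other rows.
After both pivots, the entry at constraint row 2, column d is 4/5.

4/5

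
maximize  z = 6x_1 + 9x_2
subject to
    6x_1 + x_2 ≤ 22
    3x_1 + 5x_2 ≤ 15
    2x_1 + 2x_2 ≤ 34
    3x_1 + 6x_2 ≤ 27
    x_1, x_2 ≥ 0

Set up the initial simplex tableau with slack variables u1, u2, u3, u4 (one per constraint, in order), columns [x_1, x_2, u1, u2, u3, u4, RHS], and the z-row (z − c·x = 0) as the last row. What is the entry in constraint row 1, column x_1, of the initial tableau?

6

Constraint 1 has coefficient 6 on x_1.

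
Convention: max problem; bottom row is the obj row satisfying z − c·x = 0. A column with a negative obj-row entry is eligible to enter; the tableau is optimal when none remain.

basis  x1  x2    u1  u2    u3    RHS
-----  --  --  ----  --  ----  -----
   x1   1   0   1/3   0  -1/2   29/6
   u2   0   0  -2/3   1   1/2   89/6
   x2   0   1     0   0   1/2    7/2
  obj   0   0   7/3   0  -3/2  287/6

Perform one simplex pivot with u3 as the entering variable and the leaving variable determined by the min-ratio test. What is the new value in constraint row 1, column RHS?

Ratio test on column u3 — row 1: entry -1/2 ≤ 0; row 2: (89/6)/(1/2) = 89/3; row 3: (7/2)/(1/2) = 7. Minimum is 7 at row 3 (x2 leaves); pivot element 1/2.
Divide row 3 by 1/2; eliminate column u3 from the other rows.
Row 1 update in column RHS: 29/6 − (-1/2)·7 = 25/3.

25/3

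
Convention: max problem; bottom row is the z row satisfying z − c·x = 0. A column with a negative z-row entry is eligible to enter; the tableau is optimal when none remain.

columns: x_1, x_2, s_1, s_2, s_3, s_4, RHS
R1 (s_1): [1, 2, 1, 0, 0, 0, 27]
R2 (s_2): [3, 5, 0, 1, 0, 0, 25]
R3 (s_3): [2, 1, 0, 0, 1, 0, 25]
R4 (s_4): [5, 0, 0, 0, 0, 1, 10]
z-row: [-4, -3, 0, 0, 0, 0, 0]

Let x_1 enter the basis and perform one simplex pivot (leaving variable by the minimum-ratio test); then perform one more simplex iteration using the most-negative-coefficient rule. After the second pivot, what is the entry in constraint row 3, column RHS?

86/5

Ratio test on column x_1 — row 1: 27/1 = 27; row 2: 25/3 = 25/3; row 3: 25/2 = 25/2; row 4: 10/5 = 2. Minimum is 2 at row 4 (s_4 leaves); pivot element 5.
Divide row 4 by 5; eliminate column x_1 from the other rows.
Second iteration: most negative z-row entry is -3 in column x_2, so x_2 enters.
Ratio test on column x_2 — row 1: 25/2 = 25/2; row 2: 19/5 = 19/5; row 3: 21/1 = 21; row 4: entry 0 ≤ 0. Minimum is 19/5 at row 2 (s_2 leaves); pivot element 5.
Divide row 2 by 5; eliminate column x_2 from the other rows.
After both pivots, the entry at constraint row 3, column RHS is 86/5.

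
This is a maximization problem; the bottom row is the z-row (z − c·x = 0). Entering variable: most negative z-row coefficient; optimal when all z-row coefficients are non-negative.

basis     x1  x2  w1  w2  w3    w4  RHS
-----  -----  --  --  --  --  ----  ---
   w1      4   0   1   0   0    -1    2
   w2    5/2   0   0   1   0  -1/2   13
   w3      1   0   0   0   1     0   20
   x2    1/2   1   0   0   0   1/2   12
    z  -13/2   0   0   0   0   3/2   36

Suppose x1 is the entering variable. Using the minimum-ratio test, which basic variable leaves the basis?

w1

Column x1 entries and ratios — w1: 2/4 = 1/2; w2: 13/(5/2) = 26/5; w3: 20/1 = 20; x2: 12/(1/2) = 24.
Smallest ratio is 1/2 in the row of w1, so w1 leaves.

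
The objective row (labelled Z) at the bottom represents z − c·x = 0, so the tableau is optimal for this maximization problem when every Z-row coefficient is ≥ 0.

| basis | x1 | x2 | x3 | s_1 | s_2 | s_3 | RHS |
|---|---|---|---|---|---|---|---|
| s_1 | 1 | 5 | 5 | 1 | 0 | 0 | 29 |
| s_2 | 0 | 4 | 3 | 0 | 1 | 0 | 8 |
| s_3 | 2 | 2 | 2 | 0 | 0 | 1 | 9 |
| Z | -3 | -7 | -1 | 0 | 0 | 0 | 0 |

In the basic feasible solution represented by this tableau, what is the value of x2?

0

x2 is not in the basis, so in the current basic feasible solution x2 = 0.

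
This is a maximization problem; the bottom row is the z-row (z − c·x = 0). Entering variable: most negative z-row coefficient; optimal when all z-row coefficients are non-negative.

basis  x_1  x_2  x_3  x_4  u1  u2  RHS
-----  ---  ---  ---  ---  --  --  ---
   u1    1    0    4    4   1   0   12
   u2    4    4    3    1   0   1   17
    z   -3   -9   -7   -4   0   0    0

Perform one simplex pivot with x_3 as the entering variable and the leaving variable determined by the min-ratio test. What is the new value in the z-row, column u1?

Ratio test on column x_3 — row 1: 12/4 = 3; row 2: 17/3 = 17/3. Minimum is 3 at row 1 (u1 leaves); pivot element 4.
Divide row 1 by 4; eliminate column x_3 from the other rows.
z-row update in column u1: 0 − (-7)·(1/4) = 7/4.

7/4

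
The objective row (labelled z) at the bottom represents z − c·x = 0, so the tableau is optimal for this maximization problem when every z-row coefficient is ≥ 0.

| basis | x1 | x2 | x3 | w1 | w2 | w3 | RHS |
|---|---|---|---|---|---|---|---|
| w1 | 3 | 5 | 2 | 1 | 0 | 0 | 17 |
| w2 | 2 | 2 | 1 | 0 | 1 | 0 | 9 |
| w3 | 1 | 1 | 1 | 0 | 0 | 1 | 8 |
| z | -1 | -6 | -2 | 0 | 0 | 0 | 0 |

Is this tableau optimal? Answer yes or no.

no

The z-row has a negative entry -6 in column x2, so it is not optimal.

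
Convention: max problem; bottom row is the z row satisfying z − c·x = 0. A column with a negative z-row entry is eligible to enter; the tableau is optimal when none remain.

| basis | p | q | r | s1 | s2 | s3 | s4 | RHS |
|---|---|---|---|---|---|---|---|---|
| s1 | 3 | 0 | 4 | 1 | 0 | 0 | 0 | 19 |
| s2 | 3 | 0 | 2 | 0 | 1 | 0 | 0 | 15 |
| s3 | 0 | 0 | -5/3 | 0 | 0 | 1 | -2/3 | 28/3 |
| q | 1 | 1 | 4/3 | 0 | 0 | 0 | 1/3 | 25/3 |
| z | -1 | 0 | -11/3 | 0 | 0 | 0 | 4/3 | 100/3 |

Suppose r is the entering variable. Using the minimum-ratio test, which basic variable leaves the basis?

Column r entries and ratios — s1: 19/4 = 19/4; s2: 15/2 = 15/2; s3: -5/3 ≤ 0, skip; q: (25/3)/(4/3) = 25/4.
Smallest ratio is 19/4 in the row of s1, so s1 leaves.

s1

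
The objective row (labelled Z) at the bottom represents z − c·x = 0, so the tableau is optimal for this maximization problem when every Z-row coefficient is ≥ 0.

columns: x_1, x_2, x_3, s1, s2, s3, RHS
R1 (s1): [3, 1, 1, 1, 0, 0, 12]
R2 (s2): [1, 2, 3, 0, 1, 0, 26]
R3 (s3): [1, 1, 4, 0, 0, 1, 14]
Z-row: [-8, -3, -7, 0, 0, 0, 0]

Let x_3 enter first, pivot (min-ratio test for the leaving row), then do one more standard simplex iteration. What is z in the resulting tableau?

482/11

Ratio test on column x_3 — row 1: 12/1 = 12; row 2: 26/3 = 26/3; row 3: 14/4 = 7/2. Minimum is 7/2 at row 3 (s3 leaves); pivot element 4.
Pivot on row 3; the Z-row RHS becomes 0 − (-7)·(7/2) = 49/2.
Next entering variable (most negative Z-row entry -25/4): x_1.
Ratio test on column x_1 — row 1: (17/2)/(11/4) = 34/11; row 2: (31/2)/(1/4) = 62; row 3: (7/2)/(1/4) = 14. Minimum is 34/11 at row 1 (s1 leaves); pivot element 11/4.
After the second pivot the Z-row RHS is 49/2 − (-25/4)·(34/11) = 482/11.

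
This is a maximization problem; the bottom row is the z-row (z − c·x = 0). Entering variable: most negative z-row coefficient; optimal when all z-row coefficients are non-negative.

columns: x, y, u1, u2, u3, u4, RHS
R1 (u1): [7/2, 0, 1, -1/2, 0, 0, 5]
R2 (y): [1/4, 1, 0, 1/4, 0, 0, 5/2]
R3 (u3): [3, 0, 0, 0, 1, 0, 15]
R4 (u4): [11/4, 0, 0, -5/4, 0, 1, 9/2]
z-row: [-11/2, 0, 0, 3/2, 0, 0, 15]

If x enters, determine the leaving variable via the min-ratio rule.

u1

Column x entries and ratios — u1: 5/(7/2) = 10/7; y: (5/2)/(1/4) = 10; u3: 15/3 = 5; u4: (9/2)/(11/4) = 18/11.
Smallest ratio is 10/7 in the row of u1, so u1 leaves.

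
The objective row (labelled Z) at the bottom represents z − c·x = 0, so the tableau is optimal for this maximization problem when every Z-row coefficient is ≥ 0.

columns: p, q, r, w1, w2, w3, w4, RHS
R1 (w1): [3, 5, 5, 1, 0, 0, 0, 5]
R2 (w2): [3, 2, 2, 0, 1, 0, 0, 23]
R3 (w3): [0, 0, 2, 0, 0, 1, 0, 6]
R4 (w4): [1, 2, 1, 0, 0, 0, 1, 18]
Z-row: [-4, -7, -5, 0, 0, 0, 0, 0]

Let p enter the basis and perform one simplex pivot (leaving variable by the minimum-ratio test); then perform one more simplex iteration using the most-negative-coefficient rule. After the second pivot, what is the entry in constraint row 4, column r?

-1

Ratio test on column p — row 1: 5/3 = 5/3; row 2: 23/3 = 23/3; row 3: entry 0 ≤ 0; row 4: 18/1 = 18. Minimum is 5/3 at row 1 (w1 leaves); pivot element 3.
Divide row 1 by 3; eliminate column p from the other rows.
Second iteration: most negative Z-row entry is -1/3 in column q, so q enters.
Ratio test on column q — row 1: (5/3)/(5/3) = 1; row 2: entry -3 ≤ 0; row 3: entry 0 ≤ 0; row 4: (49/3)/(1/3) = 49. Minimum is 1 at row 1 (p leaves); pivot element 5/3.
Divide row 1 by 5/3; eliminate column q from the other rows.
After both pivots, the entry at constraint row 4, column r is -1.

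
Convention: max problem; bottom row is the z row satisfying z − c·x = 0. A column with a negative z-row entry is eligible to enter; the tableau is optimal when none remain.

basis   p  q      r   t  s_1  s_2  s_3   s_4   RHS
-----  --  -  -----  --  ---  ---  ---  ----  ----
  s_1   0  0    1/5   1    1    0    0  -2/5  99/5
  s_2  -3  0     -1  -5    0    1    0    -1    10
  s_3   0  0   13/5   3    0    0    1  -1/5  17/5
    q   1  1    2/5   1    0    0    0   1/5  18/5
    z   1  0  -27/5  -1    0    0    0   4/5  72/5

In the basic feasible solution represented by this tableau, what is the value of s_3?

17/5

s_3 is basic (row 3); its value is the RHS of that row, 17/5.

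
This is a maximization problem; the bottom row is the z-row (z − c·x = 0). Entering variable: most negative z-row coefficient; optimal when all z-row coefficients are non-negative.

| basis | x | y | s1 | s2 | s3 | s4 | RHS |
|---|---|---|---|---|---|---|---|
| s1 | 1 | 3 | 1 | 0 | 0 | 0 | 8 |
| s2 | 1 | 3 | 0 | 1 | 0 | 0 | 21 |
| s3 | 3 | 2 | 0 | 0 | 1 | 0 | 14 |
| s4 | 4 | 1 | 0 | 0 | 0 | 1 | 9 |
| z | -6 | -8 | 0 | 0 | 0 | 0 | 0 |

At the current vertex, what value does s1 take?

8

s1 is basic (row 1); its value is the RHS of that row, 8.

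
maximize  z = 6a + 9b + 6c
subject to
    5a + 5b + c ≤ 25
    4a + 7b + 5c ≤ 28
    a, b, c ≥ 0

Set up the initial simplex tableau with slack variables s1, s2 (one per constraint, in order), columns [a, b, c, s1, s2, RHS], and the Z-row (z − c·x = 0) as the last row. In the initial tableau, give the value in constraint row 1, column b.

5

Constraint 1 has coefficient 5 on b.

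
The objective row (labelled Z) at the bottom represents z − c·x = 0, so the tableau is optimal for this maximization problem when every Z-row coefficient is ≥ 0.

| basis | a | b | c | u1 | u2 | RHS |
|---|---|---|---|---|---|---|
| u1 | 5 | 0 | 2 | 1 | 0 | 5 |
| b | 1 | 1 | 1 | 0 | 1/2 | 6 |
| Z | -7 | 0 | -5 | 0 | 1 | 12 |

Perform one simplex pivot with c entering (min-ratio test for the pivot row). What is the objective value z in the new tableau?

49/2

Ratio test on column c — row 1: 5/2 = 5/2; row 2: 6/1 = 6. Minimum is 5/2 at row 1 (u1 leaves); pivot element 2.
Pivot on row 1; the Z-row RHS becomes 12 − (-5)·(5/2) = 49/2.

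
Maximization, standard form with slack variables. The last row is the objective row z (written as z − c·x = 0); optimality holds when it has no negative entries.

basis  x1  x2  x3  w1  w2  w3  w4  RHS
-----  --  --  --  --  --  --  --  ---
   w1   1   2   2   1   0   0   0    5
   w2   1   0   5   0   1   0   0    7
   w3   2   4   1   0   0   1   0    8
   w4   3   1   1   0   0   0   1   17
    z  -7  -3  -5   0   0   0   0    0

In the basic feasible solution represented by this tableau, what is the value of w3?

w3 is basic (row 3); its value is the RHS of that row, 8.

8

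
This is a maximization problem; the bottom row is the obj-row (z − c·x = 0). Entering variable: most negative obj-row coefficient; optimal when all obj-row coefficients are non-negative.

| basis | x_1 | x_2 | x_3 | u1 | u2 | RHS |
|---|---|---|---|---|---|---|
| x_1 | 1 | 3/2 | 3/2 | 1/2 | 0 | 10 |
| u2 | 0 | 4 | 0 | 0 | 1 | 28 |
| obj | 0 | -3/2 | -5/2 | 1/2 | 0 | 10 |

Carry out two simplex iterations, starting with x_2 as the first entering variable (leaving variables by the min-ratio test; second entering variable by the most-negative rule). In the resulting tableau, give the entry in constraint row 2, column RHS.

28

Ratio test on column x_2 — row 1: 10/(3/2) = 20/3; row 2: 28/4 = 7. Minimum is 20/3 at row 1 (x_1 leaves); pivot element 3/2.
Divide row 1 by 3/2; eliminate column x_2 from the other rows.
Second iteration: most negative obj-row entry is -1 in column x_3, so x_3 enters.
Ratio test on column x_3 — row 1: (20/3)/1 = 20/3; row 2: entry -4 ≤ 0. Minimum is 20/3 at row 1 (x_2 leaves); pivot element 1.
Divide row 1 by 1; eliminate column x_3 from the other rows.
After both pivots, the entry at constraint row 2, column RHS is 28.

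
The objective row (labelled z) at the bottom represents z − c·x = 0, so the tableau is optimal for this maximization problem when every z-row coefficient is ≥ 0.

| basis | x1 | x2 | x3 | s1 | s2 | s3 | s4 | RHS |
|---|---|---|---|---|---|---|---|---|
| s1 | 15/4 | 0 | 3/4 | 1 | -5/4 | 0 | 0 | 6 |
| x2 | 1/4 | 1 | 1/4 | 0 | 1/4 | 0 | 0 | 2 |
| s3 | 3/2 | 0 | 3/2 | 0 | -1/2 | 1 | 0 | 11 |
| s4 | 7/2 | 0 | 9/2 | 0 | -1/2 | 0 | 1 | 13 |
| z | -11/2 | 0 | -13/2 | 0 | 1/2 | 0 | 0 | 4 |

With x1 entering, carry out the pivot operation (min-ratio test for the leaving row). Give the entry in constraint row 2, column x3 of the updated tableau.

Ratio test on column x1 — row 1: 6/(15/4) = 8/5; row 2: 2/(1/4) = 8; row 3: 11/(3/2) = 22/3; row 4: 13/(7/2) = 26/7. Minimum is 8/5 at row 1 (s1 leaves); pivot element 15/4.
Divide row 1 by 15/4; eliminate column x1 from the other rows.
Row 2 update in column x3: 1/4 − (1/4)·(1/5) = 1/5.

1/5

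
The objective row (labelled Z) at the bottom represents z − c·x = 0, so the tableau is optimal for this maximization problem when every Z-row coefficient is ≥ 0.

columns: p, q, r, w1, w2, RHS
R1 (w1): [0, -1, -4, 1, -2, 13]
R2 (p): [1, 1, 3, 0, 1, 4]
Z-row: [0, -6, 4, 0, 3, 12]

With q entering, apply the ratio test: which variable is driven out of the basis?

Column q entries and ratios — w1: -1 ≤ 0, skip; p: 4/1 = 4.
Smallest ratio is 4 in the row of p, so p leaves.

p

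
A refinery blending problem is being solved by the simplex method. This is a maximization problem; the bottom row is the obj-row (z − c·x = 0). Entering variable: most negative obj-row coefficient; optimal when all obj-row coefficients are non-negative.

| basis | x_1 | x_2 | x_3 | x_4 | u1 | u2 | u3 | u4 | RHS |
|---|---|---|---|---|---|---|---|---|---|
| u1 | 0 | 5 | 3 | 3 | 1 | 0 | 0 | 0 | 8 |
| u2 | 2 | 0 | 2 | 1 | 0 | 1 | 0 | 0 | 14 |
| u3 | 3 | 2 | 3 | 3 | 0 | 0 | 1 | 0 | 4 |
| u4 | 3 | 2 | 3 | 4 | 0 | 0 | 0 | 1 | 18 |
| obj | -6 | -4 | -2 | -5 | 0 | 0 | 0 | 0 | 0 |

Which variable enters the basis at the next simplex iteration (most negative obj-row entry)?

x_1

Negative obj-row entries: x_1: -6, x_2: -4, x_3: -2, x_4: -5.
The most negative is -6 in column x_1, so x_1 enters.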